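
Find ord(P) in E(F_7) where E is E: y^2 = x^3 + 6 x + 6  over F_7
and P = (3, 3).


Compute successive multiples of P until we hit O:
  1P = (3, 3)
  2P = (5, 0)
  3P = (3, 4)
  4P = O

ord(P) = 4


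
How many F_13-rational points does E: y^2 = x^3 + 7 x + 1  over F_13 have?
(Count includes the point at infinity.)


For each x in F_13, count y with y^2 = x^3 + 7 x + 1 mod 13:
  x = 0: RHS = 1, y in [1, 12]  -> 2 point(s)
  x = 1: RHS = 9, y in [3, 10]  -> 2 point(s)
  x = 2: RHS = 10, y in [6, 7]  -> 2 point(s)
  x = 3: RHS = 10, y in [6, 7]  -> 2 point(s)
  x = 6: RHS = 12, y in [5, 8]  -> 2 point(s)
  x = 7: RHS = 3, y in [4, 9]  -> 2 point(s)
  x = 8: RHS = 10, y in [6, 7]  -> 2 point(s)
  x = 9: RHS = 0, y in [0]  -> 1 point(s)
Affine points: 15. Add the point at infinity: total = 16.

#E(F_13) = 16


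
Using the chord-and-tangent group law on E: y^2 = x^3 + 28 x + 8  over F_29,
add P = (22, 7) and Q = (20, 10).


P != Q, so use the chord formula.
s = (y2 - y1) / (x2 - x1) = (3) / (27) mod 29 = 13
x3 = s^2 - x1 - x2 mod 29 = 13^2 - 22 - 20 = 11
y3 = s (x1 - x3) - y1 mod 29 = 13 * (22 - 11) - 7 = 20

P + Q = (11, 20)


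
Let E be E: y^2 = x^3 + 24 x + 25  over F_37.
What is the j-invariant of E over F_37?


Delta = -16(4 a^3 + 27 b^2) mod 37 = 34
-1728 * (4 a)^3 = -1728 * (4*24)^3 mod 37 = 23
j = 23 * 34^(-1) mod 37 = 17

j = 17 (mod 37)


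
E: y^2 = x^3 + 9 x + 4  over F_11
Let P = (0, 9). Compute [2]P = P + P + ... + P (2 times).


k = 2 = 10_2 (binary, LSB first: 01)
Double-and-add from P = (0, 9):
  bit 0 = 0: acc unchanged = O
  bit 1 = 1: acc = O + (3, 6) = (3, 6)

2P = (3, 6)


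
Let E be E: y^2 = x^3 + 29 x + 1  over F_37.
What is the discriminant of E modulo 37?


4 a^3 + 27 b^2 = 4*29^3 + 27*1^2 = 97556 + 27 = 97583
Delta = -16 * (97583) = -1561328
Delta mod 37 = 35

Delta = 35 (mod 37)


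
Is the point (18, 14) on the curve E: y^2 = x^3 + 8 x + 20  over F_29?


Check whether y^2 = x^3 + 8 x + 20 (mod 29) for (x, y) = (18, 14).
LHS: y^2 = 14^2 mod 29 = 22
RHS: x^3 + 8 x + 20 = 18^3 + 8*18 + 20 mod 29 = 22
LHS = RHS

Yes, on the curve


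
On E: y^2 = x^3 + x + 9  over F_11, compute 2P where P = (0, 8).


Doubling: s = (3 x1^2 + a) / (2 y1)
s = (3*0^2 + 1) / (2*8) mod 11 = 9
x3 = s^2 - 2 x1 mod 11 = 9^2 - 2*0 = 4
y3 = s (x1 - x3) - y1 mod 11 = 9 * (0 - 4) - 8 = 0

2P = (4, 0)


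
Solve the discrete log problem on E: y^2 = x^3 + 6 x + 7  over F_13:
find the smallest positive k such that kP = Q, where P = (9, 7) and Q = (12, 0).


Enumerate multiples of P until we hit Q = (12, 0):
  1P = (9, 7)
  2P = (12, 0)
Match found at i = 2.

k = 2


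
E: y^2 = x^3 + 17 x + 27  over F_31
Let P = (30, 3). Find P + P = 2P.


Doubling: s = (3 x1^2 + a) / (2 y1)
s = (3*30^2 + 17) / (2*3) mod 31 = 24
x3 = s^2 - 2 x1 mod 31 = 24^2 - 2*30 = 20
y3 = s (x1 - x3) - y1 mod 31 = 24 * (30 - 20) - 3 = 20

2P = (20, 20)


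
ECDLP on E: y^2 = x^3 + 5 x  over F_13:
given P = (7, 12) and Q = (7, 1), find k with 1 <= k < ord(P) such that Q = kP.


Enumerate multiples of P until we hit Q = (7, 1):
  1P = (7, 12)
  2P = (3, 9)
  3P = (6, 5)
  4P = (10, 6)
  5P = (0, 0)
  6P = (10, 7)
  7P = (6, 8)
  8P = (3, 4)
  9P = (7, 1)
Match found at i = 9.

k = 9


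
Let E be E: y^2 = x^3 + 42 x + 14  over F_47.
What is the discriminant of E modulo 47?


4 a^3 + 27 b^2 = 4*42^3 + 27*14^2 = 296352 + 5292 = 301644
Delta = -16 * (301644) = -4826304
Delta mod 47 = 32

Delta = 32 (mod 47)


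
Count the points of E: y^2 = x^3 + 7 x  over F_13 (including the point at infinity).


For each x in F_13, count y with y^2 = x^3 + 7 x + 0 mod 13:
  x = 0: RHS = 0, y in [0]  -> 1 point(s)
  x = 2: RHS = 9, y in [3, 10]  -> 2 point(s)
  x = 3: RHS = 9, y in [3, 10]  -> 2 point(s)
  x = 4: RHS = 1, y in [1, 12]  -> 2 point(s)
  x = 5: RHS = 4, y in [2, 11]  -> 2 point(s)
  x = 8: RHS = 9, y in [3, 10]  -> 2 point(s)
  x = 9: RHS = 12, y in [5, 8]  -> 2 point(s)
  x = 10: RHS = 4, y in [2, 11]  -> 2 point(s)
  x = 11: RHS = 4, y in [2, 11]  -> 2 point(s)
Affine points: 17. Add the point at infinity: total = 18.

#E(F_13) = 18


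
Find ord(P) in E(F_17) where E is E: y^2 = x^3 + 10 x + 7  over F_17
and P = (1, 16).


Compute successive multiples of P until we hit O:
  1P = (1, 16)
  2P = (2, 16)
  3P = (14, 1)
  4P = (15, 8)
  5P = (10, 11)
  6P = (4, 14)
  7P = (3, 8)
  8P = (12, 11)
  ... (continuing to 21P)
  21P = O

ord(P) = 21


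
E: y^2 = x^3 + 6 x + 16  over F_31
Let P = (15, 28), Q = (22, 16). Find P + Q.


P != Q, so use the chord formula.
s = (y2 - y1) / (x2 - x1) = (19) / (7) mod 31 = 16
x3 = s^2 - x1 - x2 mod 31 = 16^2 - 15 - 22 = 2
y3 = s (x1 - x3) - y1 mod 31 = 16 * (15 - 2) - 28 = 25

P + Q = (2, 25)


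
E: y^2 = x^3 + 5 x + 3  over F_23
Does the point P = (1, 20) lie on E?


Check whether y^2 = x^3 + 5 x + 3 (mod 23) for (x, y) = (1, 20).
LHS: y^2 = 20^2 mod 23 = 9
RHS: x^3 + 5 x + 3 = 1^3 + 5*1 + 3 mod 23 = 9
LHS = RHS

Yes, on the curve


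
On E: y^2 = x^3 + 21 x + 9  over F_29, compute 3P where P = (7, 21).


k = 3 = 11_2 (binary, LSB first: 11)
Double-and-add from P = (7, 21):
  bit 0 = 1: acc = O + (7, 21) = (7, 21)
  bit 1 = 1: acc = (7, 21) + (2, 28) = (15, 25)

3P = (15, 25)


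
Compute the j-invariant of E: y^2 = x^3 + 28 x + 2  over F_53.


Delta = -16(4 a^3 + 27 b^2) mod 53 = 17
-1728 * (4 a)^3 = -1728 * (4*28)^3 mod 53 = 31
j = 31 * 17^(-1) mod 53 = 33

j = 33 (mod 53)


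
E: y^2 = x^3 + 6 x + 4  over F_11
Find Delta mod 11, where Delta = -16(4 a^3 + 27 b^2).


4 a^3 + 27 b^2 = 4*6^3 + 27*4^2 = 864 + 432 = 1296
Delta = -16 * (1296) = -20736
Delta mod 11 = 10

Delta = 10 (mod 11)


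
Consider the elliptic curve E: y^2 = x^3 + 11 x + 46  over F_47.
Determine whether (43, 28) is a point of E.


Check whether y^2 = x^3 + 11 x + 46 (mod 47) for (x, y) = (43, 28).
LHS: y^2 = 28^2 mod 47 = 32
RHS: x^3 + 11 x + 46 = 43^3 + 11*43 + 46 mod 47 = 32
LHS = RHS

Yes, on the curve


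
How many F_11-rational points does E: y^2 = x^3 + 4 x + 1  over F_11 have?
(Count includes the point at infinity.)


For each x in F_11, count y with y^2 = x^3 + 4 x + 1 mod 11:
  x = 0: RHS = 1, y in [1, 10]  -> 2 point(s)
  x = 4: RHS = 4, y in [2, 9]  -> 2 point(s)
  x = 5: RHS = 3, y in [5, 6]  -> 2 point(s)
  x = 7: RHS = 9, y in [3, 8]  -> 2 point(s)
Affine points: 8. Add the point at infinity: total = 9.

#E(F_11) = 9


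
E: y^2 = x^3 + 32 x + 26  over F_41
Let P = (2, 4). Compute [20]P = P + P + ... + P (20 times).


k = 20 = 10100_2 (binary, LSB first: 00101)
Double-and-add from P = (2, 4):
  bit 0 = 0: acc unchanged = O
  bit 1 = 0: acc unchanged = O
  bit 2 = 1: acc = O + (27, 27) = (27, 27)
  bit 3 = 0: acc unchanged = (27, 27)
  bit 4 = 1: acc = (27, 27) + (37, 30) = (39, 35)

20P = (39, 35)


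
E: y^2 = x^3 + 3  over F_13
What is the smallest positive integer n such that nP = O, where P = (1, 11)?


Compute successive multiples of P until we hit O:
  1P = (1, 11)
  2P = (1, 2)
  3P = O

ord(P) = 3


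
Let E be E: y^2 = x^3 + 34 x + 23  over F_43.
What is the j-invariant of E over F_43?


Delta = -16(4 a^3 + 27 b^2) mod 43 = 18
-1728 * (4 a)^3 = -1728 * (4*34)^3 mod 43 = 8
j = 8 * 18^(-1) mod 43 = 10

j = 10 (mod 43)


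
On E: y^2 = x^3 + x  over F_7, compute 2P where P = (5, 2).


Doubling: s = (3 x1^2 + a) / (2 y1)
s = (3*5^2 + 1) / (2*2) mod 7 = 5
x3 = s^2 - 2 x1 mod 7 = 5^2 - 2*5 = 1
y3 = s (x1 - x3) - y1 mod 7 = 5 * (5 - 1) - 2 = 4

2P = (1, 4)


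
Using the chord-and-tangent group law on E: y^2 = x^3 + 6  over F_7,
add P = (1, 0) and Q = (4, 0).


P != Q, so use the chord formula.
s = (y2 - y1) / (x2 - x1) = (0) / (3) mod 7 = 0
x3 = s^2 - x1 - x2 mod 7 = 0^2 - 1 - 4 = 2
y3 = s (x1 - x3) - y1 mod 7 = 0 * (1 - 2) - 0 = 0

P + Q = (2, 0)


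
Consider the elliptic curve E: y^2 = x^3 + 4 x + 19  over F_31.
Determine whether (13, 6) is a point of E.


Check whether y^2 = x^3 + 4 x + 19 (mod 31) for (x, y) = (13, 6).
LHS: y^2 = 6^2 mod 31 = 5
RHS: x^3 + 4 x + 19 = 13^3 + 4*13 + 19 mod 31 = 5
LHS = RHS

Yes, on the curve


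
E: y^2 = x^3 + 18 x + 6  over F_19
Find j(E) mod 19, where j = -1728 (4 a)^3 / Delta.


Delta = -16(4 a^3 + 27 b^2) mod 19 = 16
-1728 * (4 a)^3 = -1728 * (4*18)^3 mod 19 = 12
j = 12 * 16^(-1) mod 19 = 15

j = 15 (mod 19)


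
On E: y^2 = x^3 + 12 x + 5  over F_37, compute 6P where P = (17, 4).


k = 6 = 110_2 (binary, LSB first: 011)
Double-and-add from P = (17, 4):
  bit 0 = 0: acc unchanged = O
  bit 1 = 1: acc = O + (6, 16) = (6, 16)
  bit 2 = 1: acc = (6, 16) + (9, 19) = (23, 4)

6P = (23, 4)


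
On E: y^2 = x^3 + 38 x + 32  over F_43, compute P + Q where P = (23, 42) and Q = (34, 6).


P != Q, so use the chord formula.
s = (y2 - y1) / (x2 - x1) = (7) / (11) mod 43 = 28
x3 = s^2 - x1 - x2 mod 43 = 28^2 - 23 - 34 = 39
y3 = s (x1 - x3) - y1 mod 43 = 28 * (23 - 39) - 42 = 26

P + Q = (39, 26)


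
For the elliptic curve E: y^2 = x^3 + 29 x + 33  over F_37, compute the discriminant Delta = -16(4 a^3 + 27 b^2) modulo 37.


4 a^3 + 27 b^2 = 4*29^3 + 27*33^2 = 97556 + 29403 = 126959
Delta = -16 * (126959) = -2031344
Delta mod 37 = 30

Delta = 30 (mod 37)


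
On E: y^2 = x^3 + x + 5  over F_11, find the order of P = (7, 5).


Compute successive multiples of P until we hit O:
  1P = (7, 5)
  2P = (0, 4)
  3P = (2, 2)
  4P = (5, 5)
  5P = (10, 6)
  6P = (10, 5)
  7P = (5, 6)
  8P = (2, 9)
  ... (continuing to 11P)
  11P = O

ord(P) = 11


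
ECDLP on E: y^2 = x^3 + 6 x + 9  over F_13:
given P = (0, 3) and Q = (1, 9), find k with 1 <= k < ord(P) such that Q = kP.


Enumerate multiples of P until we hit Q = (1, 9):
  1P = (0, 3)
  2P = (1, 9)
Match found at i = 2.

k = 2


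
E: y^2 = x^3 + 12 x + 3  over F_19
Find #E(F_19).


For each x in F_19, count y with y^2 = x^3 + 12 x + 3 mod 19:
  x = 1: RHS = 16, y in [4, 15]  -> 2 point(s)
  x = 2: RHS = 16, y in [4, 15]  -> 2 point(s)
  x = 3: RHS = 9, y in [3, 16]  -> 2 point(s)
  x = 4: RHS = 1, y in [1, 18]  -> 2 point(s)
  x = 5: RHS = 17, y in [6, 13]  -> 2 point(s)
  x = 6: RHS = 6, y in [5, 14]  -> 2 point(s)
  x = 9: RHS = 4, y in [2, 17]  -> 2 point(s)
  x = 13: RHS = 0, y in [0]  -> 1 point(s)
  x = 15: RHS = 5, y in [9, 10]  -> 2 point(s)
  x = 16: RHS = 16, y in [4, 15]  -> 2 point(s)
  x = 17: RHS = 9, y in [3, 16]  -> 2 point(s)
  x = 18: RHS = 9, y in [3, 16]  -> 2 point(s)
Affine points: 23. Add the point at infinity: total = 24.

#E(F_19) = 24


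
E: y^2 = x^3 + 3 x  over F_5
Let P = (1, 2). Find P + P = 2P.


Doubling: s = (3 x1^2 + a) / (2 y1)
s = (3*1^2 + 3) / (2*2) mod 5 = 4
x3 = s^2 - 2 x1 mod 5 = 4^2 - 2*1 = 4
y3 = s (x1 - x3) - y1 mod 5 = 4 * (1 - 4) - 2 = 1

2P = (4, 1)


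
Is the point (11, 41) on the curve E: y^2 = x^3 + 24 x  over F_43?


Check whether y^2 = x^3 + 24 x + 0 (mod 43) for (x, y) = (11, 41).
LHS: y^2 = 41^2 mod 43 = 4
RHS: x^3 + 24 x + 0 = 11^3 + 24*11 + 0 mod 43 = 4
LHS = RHS

Yes, on the curve


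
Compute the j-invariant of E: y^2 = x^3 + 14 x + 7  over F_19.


Delta = -16(4 a^3 + 27 b^2) mod 19 = 18
-1728 * (4 a)^3 = -1728 * (4*14)^3 mod 19 = 18
j = 18 * 18^(-1) mod 19 = 1

j = 1 (mod 19)


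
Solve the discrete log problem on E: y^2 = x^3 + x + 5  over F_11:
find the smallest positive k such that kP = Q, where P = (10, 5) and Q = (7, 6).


Enumerate multiples of P until we hit Q = (7, 6):
  1P = (10, 5)
  2P = (7, 5)
  3P = (5, 6)
  4P = (0, 4)
  5P = (2, 9)
  6P = (2, 2)
  7P = (0, 7)
  8P = (5, 5)
  9P = (7, 6)
Match found at i = 9.

k = 9


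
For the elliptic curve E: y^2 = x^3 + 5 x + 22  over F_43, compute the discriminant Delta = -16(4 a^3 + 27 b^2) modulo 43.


4 a^3 + 27 b^2 = 4*5^3 + 27*22^2 = 500 + 13068 = 13568
Delta = -16 * (13568) = -217088
Delta mod 43 = 19

Delta = 19 (mod 43)


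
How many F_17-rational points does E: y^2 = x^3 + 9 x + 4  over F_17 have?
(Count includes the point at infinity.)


For each x in F_17, count y with y^2 = x^3 + 9 x + 4 mod 17:
  x = 0: RHS = 4, y in [2, 15]  -> 2 point(s)
  x = 2: RHS = 13, y in [8, 9]  -> 2 point(s)
  x = 4: RHS = 2, y in [6, 11]  -> 2 point(s)
  x = 5: RHS = 4, y in [2, 15]  -> 2 point(s)
  x = 6: RHS = 2, y in [6, 11]  -> 2 point(s)
  x = 7: RHS = 2, y in [6, 11]  -> 2 point(s)
  x = 9: RHS = 15, y in [7, 10]  -> 2 point(s)
  x = 12: RHS = 4, y in [2, 15]  -> 2 point(s)
  x = 14: RHS = 1, y in [1, 16]  -> 2 point(s)
Affine points: 18. Add the point at infinity: total = 19.

#E(F_17) = 19


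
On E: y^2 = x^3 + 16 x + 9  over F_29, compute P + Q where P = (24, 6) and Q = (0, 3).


P != Q, so use the chord formula.
s = (y2 - y1) / (x2 - x1) = (26) / (5) mod 29 = 11
x3 = s^2 - x1 - x2 mod 29 = 11^2 - 24 - 0 = 10
y3 = s (x1 - x3) - y1 mod 29 = 11 * (24 - 10) - 6 = 3

P + Q = (10, 3)


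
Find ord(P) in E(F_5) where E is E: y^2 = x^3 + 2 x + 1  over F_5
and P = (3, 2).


Compute successive multiples of P until we hit O:
  1P = (3, 2)
  2P = (0, 1)
  3P = (1, 2)
  4P = (1, 3)
  5P = (0, 4)
  6P = (3, 3)
  7P = O

ord(P) = 7


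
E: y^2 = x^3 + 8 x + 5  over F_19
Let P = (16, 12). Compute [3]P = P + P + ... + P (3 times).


k = 3 = 11_2 (binary, LSB first: 11)
Double-and-add from P = (16, 12):
  bit 0 = 1: acc = O + (16, 12) = (16, 12)
  bit 1 = 1: acc = (16, 12) + (17, 0) = (16, 7)

3P = (16, 7)


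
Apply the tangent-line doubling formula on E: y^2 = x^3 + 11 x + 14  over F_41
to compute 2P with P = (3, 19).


Doubling: s = (3 x1^2 + a) / (2 y1)
s = (3*3^2 + 11) / (2*19) mod 41 = 1
x3 = s^2 - 2 x1 mod 41 = 1^2 - 2*3 = 36
y3 = s (x1 - x3) - y1 mod 41 = 1 * (3 - 36) - 19 = 30

2P = (36, 30)


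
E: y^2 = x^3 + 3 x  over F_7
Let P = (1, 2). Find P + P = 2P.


Doubling: s = (3 x1^2 + a) / (2 y1)
s = (3*1^2 + 3) / (2*2) mod 7 = 5
x3 = s^2 - 2 x1 mod 7 = 5^2 - 2*1 = 2
y3 = s (x1 - x3) - y1 mod 7 = 5 * (1 - 2) - 2 = 0

2P = (2, 0)


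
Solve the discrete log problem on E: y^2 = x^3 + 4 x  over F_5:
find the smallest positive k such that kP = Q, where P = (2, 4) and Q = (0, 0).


Enumerate multiples of P until we hit Q = (0, 0):
  1P = (2, 4)
  2P = (0, 0)
Match found at i = 2.

k = 2


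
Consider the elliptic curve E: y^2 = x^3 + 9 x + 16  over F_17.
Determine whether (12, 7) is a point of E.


Check whether y^2 = x^3 + 9 x + 16 (mod 17) for (x, y) = (12, 7).
LHS: y^2 = 7^2 mod 17 = 15
RHS: x^3 + 9 x + 16 = 12^3 + 9*12 + 16 mod 17 = 16
LHS != RHS

No, not on the curve


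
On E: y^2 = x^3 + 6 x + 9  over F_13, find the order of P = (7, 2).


Compute successive multiples of P until we hit O:
  1P = (7, 2)
  2P = (2, 4)
  3P = (0, 3)
  4P = (10, 4)
  5P = (8, 6)
  6P = (1, 9)
  7P = (6, 12)
  8P = (9, 5)
  ... (continuing to 17P)
  17P = O

ord(P) = 17


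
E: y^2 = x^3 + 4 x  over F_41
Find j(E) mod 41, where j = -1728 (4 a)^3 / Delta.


Delta = -16(4 a^3 + 27 b^2) mod 41 = 4
-1728 * (4 a)^3 = -1728 * (4*4)^3 mod 41 = 24
j = 24 * 4^(-1) mod 41 = 6

j = 6 (mod 41)


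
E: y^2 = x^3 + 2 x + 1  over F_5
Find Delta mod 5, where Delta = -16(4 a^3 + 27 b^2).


4 a^3 + 27 b^2 = 4*2^3 + 27*1^2 = 32 + 27 = 59
Delta = -16 * (59) = -944
Delta mod 5 = 1

Delta = 1 (mod 5)


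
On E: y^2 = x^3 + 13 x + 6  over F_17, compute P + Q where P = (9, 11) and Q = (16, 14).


P != Q, so use the chord formula.
s = (y2 - y1) / (x2 - x1) = (3) / (7) mod 17 = 15
x3 = s^2 - x1 - x2 mod 17 = 15^2 - 9 - 16 = 13
y3 = s (x1 - x3) - y1 mod 17 = 15 * (9 - 13) - 11 = 14

P + Q = (13, 14)


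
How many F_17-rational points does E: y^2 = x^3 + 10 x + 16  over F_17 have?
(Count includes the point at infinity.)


For each x in F_17, count y with y^2 = x^3 + 10 x + 16 mod 17:
  x = 0: RHS = 16, y in [4, 13]  -> 2 point(s)
  x = 4: RHS = 1, y in [1, 16]  -> 2 point(s)
  x = 5: RHS = 4, y in [2, 15]  -> 2 point(s)
  x = 7: RHS = 4, y in [2, 15]  -> 2 point(s)
  x = 8: RHS = 13, y in [8, 9]  -> 2 point(s)
  x = 9: RHS = 2, y in [6, 11]  -> 2 point(s)
Affine points: 12. Add the point at infinity: total = 13.

#E(F_17) = 13


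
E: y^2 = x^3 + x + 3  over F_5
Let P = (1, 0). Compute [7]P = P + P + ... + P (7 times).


k = 7 = 111_2 (binary, LSB first: 111)
Double-and-add from P = (1, 0):
  bit 0 = 1: acc = O + (1, 0) = (1, 0)
  bit 1 = 1: acc = (1, 0) + O = (1, 0)
  bit 2 = 1: acc = (1, 0) + O = (1, 0)

7P = (1, 0)


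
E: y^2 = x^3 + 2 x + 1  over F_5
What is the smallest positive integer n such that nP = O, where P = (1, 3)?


Compute successive multiples of P until we hit O:
  1P = (1, 3)
  2P = (3, 2)
  3P = (0, 4)
  4P = (0, 1)
  5P = (3, 3)
  6P = (1, 2)
  7P = O

ord(P) = 7


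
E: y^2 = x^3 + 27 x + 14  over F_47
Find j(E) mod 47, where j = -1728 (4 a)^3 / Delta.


Delta = -16(4 a^3 + 27 b^2) mod 47 = 4
-1728 * (4 a)^3 = -1728 * (4*27)^3 mod 47 = 10
j = 10 * 4^(-1) mod 47 = 26

j = 26 (mod 47)


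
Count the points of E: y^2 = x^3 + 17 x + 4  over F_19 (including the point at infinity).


For each x in F_19, count y with y^2 = x^3 + 17 x + 4 mod 19:
  x = 0: RHS = 4, y in [2, 17]  -> 2 point(s)
  x = 3: RHS = 6, y in [5, 14]  -> 2 point(s)
  x = 5: RHS = 5, y in [9, 10]  -> 2 point(s)
  x = 8: RHS = 6, y in [5, 14]  -> 2 point(s)
  x = 12: RHS = 17, y in [6, 13]  -> 2 point(s)
  x = 13: RHS = 9, y in [3, 16]  -> 2 point(s)
  x = 15: RHS = 5, y in [9, 10]  -> 2 point(s)
  x = 17: RHS = 0, y in [0]  -> 1 point(s)
  x = 18: RHS = 5, y in [9, 10]  -> 2 point(s)
Affine points: 17. Add the point at infinity: total = 18.

#E(F_19) = 18


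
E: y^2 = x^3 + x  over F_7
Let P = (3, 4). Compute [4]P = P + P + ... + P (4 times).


k = 4 = 100_2 (binary, LSB first: 001)
Double-and-add from P = (3, 4):
  bit 0 = 0: acc unchanged = O
  bit 1 = 0: acc unchanged = O
  bit 2 = 1: acc = O + (0, 0) = (0, 0)

4P = (0, 0)


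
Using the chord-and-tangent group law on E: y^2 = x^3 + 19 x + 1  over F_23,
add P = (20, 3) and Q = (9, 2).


P != Q, so use the chord formula.
s = (y2 - y1) / (x2 - x1) = (22) / (12) mod 23 = 21
x3 = s^2 - x1 - x2 mod 23 = 21^2 - 20 - 9 = 21
y3 = s (x1 - x3) - y1 mod 23 = 21 * (20 - 21) - 3 = 22

P + Q = (21, 22)


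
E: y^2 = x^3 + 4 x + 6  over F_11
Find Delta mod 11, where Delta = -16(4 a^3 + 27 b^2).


4 a^3 + 27 b^2 = 4*4^3 + 27*6^2 = 256 + 972 = 1228
Delta = -16 * (1228) = -19648
Delta mod 11 = 9

Delta = 9 (mod 11)


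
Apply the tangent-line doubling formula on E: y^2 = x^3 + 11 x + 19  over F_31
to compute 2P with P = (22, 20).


Doubling: s = (3 x1^2 + a) / (2 y1)
s = (3*22^2 + 11) / (2*20) mod 31 = 11
x3 = s^2 - 2 x1 mod 31 = 11^2 - 2*22 = 15
y3 = s (x1 - x3) - y1 mod 31 = 11 * (22 - 15) - 20 = 26

2P = (15, 26)


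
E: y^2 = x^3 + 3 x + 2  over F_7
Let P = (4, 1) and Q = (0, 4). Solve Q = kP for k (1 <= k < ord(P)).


Enumerate multiples of P until we hit Q = (0, 4):
  1P = (4, 1)
  2P = (0, 3)
  3P = (5, 3)
  4P = (2, 3)
  5P = (2, 4)
  6P = (5, 4)
  7P = (0, 4)
Match found at i = 7.

k = 7


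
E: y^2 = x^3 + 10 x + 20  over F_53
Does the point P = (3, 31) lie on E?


Check whether y^2 = x^3 + 10 x + 20 (mod 53) for (x, y) = (3, 31).
LHS: y^2 = 31^2 mod 53 = 7
RHS: x^3 + 10 x + 20 = 3^3 + 10*3 + 20 mod 53 = 24
LHS != RHS

No, not on the curve


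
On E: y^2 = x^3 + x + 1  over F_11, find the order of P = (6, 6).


Compute successive multiples of P until we hit O:
  1P = (6, 6)
  2P = (0, 10)
  3P = (3, 3)
  4P = (3, 8)
  5P = (0, 1)
  6P = (6, 5)
  7P = O

ord(P) = 7


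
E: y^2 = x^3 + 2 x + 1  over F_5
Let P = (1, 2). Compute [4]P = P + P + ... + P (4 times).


k = 4 = 100_2 (binary, LSB first: 001)
Double-and-add from P = (1, 2):
  bit 0 = 0: acc unchanged = O
  bit 1 = 0: acc unchanged = O
  bit 2 = 1: acc = O + (0, 4) = (0, 4)

4P = (0, 4)


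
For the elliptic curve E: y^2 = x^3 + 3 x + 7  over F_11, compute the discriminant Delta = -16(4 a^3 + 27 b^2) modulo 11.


4 a^3 + 27 b^2 = 4*3^3 + 27*7^2 = 108 + 1323 = 1431
Delta = -16 * (1431) = -22896
Delta mod 11 = 6

Delta = 6 (mod 11)


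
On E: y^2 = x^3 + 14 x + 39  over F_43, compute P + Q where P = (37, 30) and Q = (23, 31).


P != Q, so use the chord formula.
s = (y2 - y1) / (x2 - x1) = (1) / (29) mod 43 = 3
x3 = s^2 - x1 - x2 mod 43 = 3^2 - 37 - 23 = 35
y3 = s (x1 - x3) - y1 mod 43 = 3 * (37 - 35) - 30 = 19

P + Q = (35, 19)


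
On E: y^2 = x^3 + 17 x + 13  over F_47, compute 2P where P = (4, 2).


Doubling: s = (3 x1^2 + a) / (2 y1)
s = (3*4^2 + 17) / (2*2) mod 47 = 28
x3 = s^2 - 2 x1 mod 47 = 28^2 - 2*4 = 24
y3 = s (x1 - x3) - y1 mod 47 = 28 * (4 - 24) - 2 = 2

2P = (24, 2)


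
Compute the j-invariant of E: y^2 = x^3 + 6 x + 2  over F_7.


Delta = -16(4 a^3 + 27 b^2) mod 7 = 2
-1728 * (4 a)^3 = -1728 * (4*6)^3 mod 7 = 6
j = 6 * 2^(-1) mod 7 = 3

j = 3 (mod 7)


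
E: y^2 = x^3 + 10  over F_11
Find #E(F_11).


For each x in F_11, count y with y^2 = x^3 + 0 x + 10 mod 11:
  x = 1: RHS = 0, y in [0]  -> 1 point(s)
  x = 3: RHS = 4, y in [2, 9]  -> 2 point(s)
  x = 5: RHS = 3, y in [5, 6]  -> 2 point(s)
  x = 7: RHS = 1, y in [1, 10]  -> 2 point(s)
  x = 8: RHS = 5, y in [4, 7]  -> 2 point(s)
  x = 10: RHS = 9, y in [3, 8]  -> 2 point(s)
Affine points: 11. Add the point at infinity: total = 12.

#E(F_11) = 12


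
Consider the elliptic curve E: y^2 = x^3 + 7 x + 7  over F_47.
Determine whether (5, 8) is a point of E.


Check whether y^2 = x^3 + 7 x + 7 (mod 47) for (x, y) = (5, 8).
LHS: y^2 = 8^2 mod 47 = 17
RHS: x^3 + 7 x + 7 = 5^3 + 7*5 + 7 mod 47 = 26
LHS != RHS

No, not on the curve


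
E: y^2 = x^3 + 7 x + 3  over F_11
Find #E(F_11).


For each x in F_11, count y with y^2 = x^3 + 7 x + 3 mod 11:
  x = 0: RHS = 3, y in [5, 6]  -> 2 point(s)
  x = 1: RHS = 0, y in [0]  -> 1 point(s)
  x = 2: RHS = 3, y in [5, 6]  -> 2 point(s)
  x = 5: RHS = 9, y in [3, 8]  -> 2 point(s)
  x = 9: RHS = 3, y in [5, 6]  -> 2 point(s)
Affine points: 9. Add the point at infinity: total = 10.

#E(F_11) = 10


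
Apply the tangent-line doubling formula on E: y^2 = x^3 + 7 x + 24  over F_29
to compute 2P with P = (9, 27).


Doubling: s = (3 x1^2 + a) / (2 y1)
s = (3*9^2 + 7) / (2*27) mod 29 = 10
x3 = s^2 - 2 x1 mod 29 = 10^2 - 2*9 = 24
y3 = s (x1 - x3) - y1 mod 29 = 10 * (9 - 24) - 27 = 26

2P = (24, 26)


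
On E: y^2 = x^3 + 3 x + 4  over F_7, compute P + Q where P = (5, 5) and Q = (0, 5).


P != Q, so use the chord formula.
s = (y2 - y1) / (x2 - x1) = (0) / (2) mod 7 = 0
x3 = s^2 - x1 - x2 mod 7 = 0^2 - 5 - 0 = 2
y3 = s (x1 - x3) - y1 mod 7 = 0 * (5 - 2) - 5 = 2

P + Q = (2, 2)


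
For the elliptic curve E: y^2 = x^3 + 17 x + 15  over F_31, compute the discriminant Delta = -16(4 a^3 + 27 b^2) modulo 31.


4 a^3 + 27 b^2 = 4*17^3 + 27*15^2 = 19652 + 6075 = 25727
Delta = -16 * (25727) = -411632
Delta mod 31 = 17

Delta = 17 (mod 31)


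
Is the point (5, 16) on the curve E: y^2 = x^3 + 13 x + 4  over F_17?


Check whether y^2 = x^3 + 13 x + 4 (mod 17) for (x, y) = (5, 16).
LHS: y^2 = 16^2 mod 17 = 1
RHS: x^3 + 13 x + 4 = 5^3 + 13*5 + 4 mod 17 = 7
LHS != RHS

No, not on the curve


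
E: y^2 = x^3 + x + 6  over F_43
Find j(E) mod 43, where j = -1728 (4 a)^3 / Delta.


Delta = -16(4 a^3 + 27 b^2) mod 43 = 36
-1728 * (4 a)^3 = -1728 * (4*1)^3 mod 43 = 4
j = 4 * 36^(-1) mod 43 = 24

j = 24 (mod 43)


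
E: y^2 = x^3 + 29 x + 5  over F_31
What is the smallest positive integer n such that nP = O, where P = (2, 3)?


Compute successive multiples of P until we hit O:
  1P = (2, 3)
  2P = (16, 15)
  3P = (15, 8)
  4P = (18, 29)
  5P = (18, 2)
  6P = (15, 23)
  7P = (16, 16)
  8P = (2, 28)
  ... (continuing to 9P)
  9P = O

ord(P) = 9


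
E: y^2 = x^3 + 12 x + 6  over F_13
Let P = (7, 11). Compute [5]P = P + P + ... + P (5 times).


k = 5 = 101_2 (binary, LSB first: 101)
Double-and-add from P = (7, 11):
  bit 0 = 1: acc = O + (7, 11) = (7, 11)
  bit 1 = 0: acc unchanged = (7, 11)
  bit 2 = 1: acc = (7, 11) + (8, 9) = (2, 5)

5P = (2, 5)


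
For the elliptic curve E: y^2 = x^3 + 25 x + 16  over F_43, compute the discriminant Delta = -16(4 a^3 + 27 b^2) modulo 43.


4 a^3 + 27 b^2 = 4*25^3 + 27*16^2 = 62500 + 6912 = 69412
Delta = -16 * (69412) = -1110592
Delta mod 43 = 12

Delta = 12 (mod 43)


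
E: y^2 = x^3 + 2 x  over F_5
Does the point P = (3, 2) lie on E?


Check whether y^2 = x^3 + 2 x + 0 (mod 5) for (x, y) = (3, 2).
LHS: y^2 = 2^2 mod 5 = 4
RHS: x^3 + 2 x + 0 = 3^3 + 2*3 + 0 mod 5 = 3
LHS != RHS

No, not on the curve


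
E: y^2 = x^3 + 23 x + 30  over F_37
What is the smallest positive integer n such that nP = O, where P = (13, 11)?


Compute successive multiples of P until we hit O:
  1P = (13, 11)
  2P = (22, 11)
  3P = (2, 26)
  4P = (26, 0)
  5P = (2, 11)
  6P = (22, 26)
  7P = (13, 26)
  8P = O

ord(P) = 8


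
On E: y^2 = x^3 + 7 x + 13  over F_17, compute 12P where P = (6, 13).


k = 12 = 1100_2 (binary, LSB first: 0011)
Double-and-add from P = (6, 13):
  bit 0 = 0: acc unchanged = O
  bit 1 = 0: acc unchanged = O
  bit 2 = 1: acc = O + (0, 8) = (0, 8)
  bit 3 = 1: acc = (0, 8) + (15, 12) = (6, 4)

12P = (6, 4)


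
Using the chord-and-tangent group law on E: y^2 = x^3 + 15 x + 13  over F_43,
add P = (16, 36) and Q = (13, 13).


P != Q, so use the chord formula.
s = (y2 - y1) / (x2 - x1) = (20) / (40) mod 43 = 22
x3 = s^2 - x1 - x2 mod 43 = 22^2 - 16 - 13 = 25
y3 = s (x1 - x3) - y1 mod 43 = 22 * (16 - 25) - 36 = 24

P + Q = (25, 24)


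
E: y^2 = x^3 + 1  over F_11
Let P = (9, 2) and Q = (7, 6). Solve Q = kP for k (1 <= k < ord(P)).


Enumerate multiples of P until we hit Q = (7, 6):
  1P = (9, 2)
  2P = (2, 8)
  3P = (5, 4)
  4P = (0, 10)
  5P = (7, 6)
Match found at i = 5.

k = 5


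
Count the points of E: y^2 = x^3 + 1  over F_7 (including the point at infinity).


For each x in F_7, count y with y^2 = x^3 + 0 x + 1 mod 7:
  x = 0: RHS = 1, y in [1, 6]  -> 2 point(s)
  x = 1: RHS = 2, y in [3, 4]  -> 2 point(s)
  x = 2: RHS = 2, y in [3, 4]  -> 2 point(s)
  x = 3: RHS = 0, y in [0]  -> 1 point(s)
  x = 4: RHS = 2, y in [3, 4]  -> 2 point(s)
  x = 5: RHS = 0, y in [0]  -> 1 point(s)
  x = 6: RHS = 0, y in [0]  -> 1 point(s)
Affine points: 11. Add the point at infinity: total = 12.

#E(F_7) = 12


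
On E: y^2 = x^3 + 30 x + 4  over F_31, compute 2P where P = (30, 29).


Doubling: s = (3 x1^2 + a) / (2 y1)
s = (3*30^2 + 30) / (2*29) mod 31 = 15
x3 = s^2 - 2 x1 mod 31 = 15^2 - 2*30 = 10
y3 = s (x1 - x3) - y1 mod 31 = 15 * (30 - 10) - 29 = 23

2P = (10, 23)


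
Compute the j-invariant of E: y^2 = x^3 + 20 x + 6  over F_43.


Delta = -16(4 a^3 + 27 b^2) mod 43 = 15
-1728 * (4 a)^3 = -1728 * (4*20)^3 mod 43 = 8
j = 8 * 15^(-1) mod 43 = 12

j = 12 (mod 43)


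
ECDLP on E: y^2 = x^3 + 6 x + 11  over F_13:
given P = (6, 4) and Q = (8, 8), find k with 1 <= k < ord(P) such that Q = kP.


Enumerate multiples of P until we hit Q = (8, 8):
  1P = (6, 4)
  2P = (5, 7)
  3P = (11, 11)
  4P = (12, 11)
  5P = (9, 12)
  6P = (8, 8)
Match found at i = 6.

k = 6


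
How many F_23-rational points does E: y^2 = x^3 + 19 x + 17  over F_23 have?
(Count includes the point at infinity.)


For each x in F_23, count y with y^2 = x^3 + 19 x + 17 mod 23:
  x = 3: RHS = 9, y in [3, 20]  -> 2 point(s)
  x = 6: RHS = 2, y in [5, 18]  -> 2 point(s)
  x = 11: RHS = 16, y in [4, 19]  -> 2 point(s)
  x = 12: RHS = 18, y in [8, 15]  -> 2 point(s)
  x = 13: RHS = 0, y in [0]  -> 1 point(s)
  x = 16: RHS = 1, y in [1, 22]  -> 2 point(s)
  x = 17: RHS = 9, y in [3, 20]  -> 2 point(s)
  x = 18: RHS = 4, y in [2, 21]  -> 2 point(s)
  x = 20: RHS = 2, y in [5, 18]  -> 2 point(s)
Affine points: 17. Add the point at infinity: total = 18.

#E(F_23) = 18


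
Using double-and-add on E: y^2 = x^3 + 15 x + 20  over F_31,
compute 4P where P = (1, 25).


k = 4 = 100_2 (binary, LSB first: 001)
Double-and-add from P = (1, 25):
  bit 0 = 0: acc unchanged = O
  bit 1 = 0: acc unchanged = O
  bit 2 = 1: acc = O + (9, 4) = (9, 4)

4P = (9, 4)


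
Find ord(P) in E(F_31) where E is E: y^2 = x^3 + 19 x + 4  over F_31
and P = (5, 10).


Compute successive multiples of P until we hit O:
  1P = (5, 10)
  2P = (0, 29)
  3P = (2, 22)
  4P = (9, 6)
  5P = (18, 3)
  6P = (27, 9)
  7P = (17, 30)
  8P = (29, 12)
  ... (continuing to 35P)
  35P = O

ord(P) = 35


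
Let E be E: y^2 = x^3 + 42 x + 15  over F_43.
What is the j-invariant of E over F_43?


Delta = -16(4 a^3 + 27 b^2) mod 43 = 1
-1728 * (4 a)^3 = -1728 * (4*42)^3 mod 43 = 39
j = 39 * 1^(-1) mod 43 = 39

j = 39 (mod 43)


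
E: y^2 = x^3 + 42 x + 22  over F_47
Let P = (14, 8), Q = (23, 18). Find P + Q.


P != Q, so use the chord formula.
s = (y2 - y1) / (x2 - x1) = (10) / (9) mod 47 = 22
x3 = s^2 - x1 - x2 mod 47 = 22^2 - 14 - 23 = 24
y3 = s (x1 - x3) - y1 mod 47 = 22 * (14 - 24) - 8 = 7

P + Q = (24, 7)


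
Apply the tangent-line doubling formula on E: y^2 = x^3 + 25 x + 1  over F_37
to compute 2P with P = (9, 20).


Doubling: s = (3 x1^2 + a) / (2 y1)
s = (3*9^2 + 25) / (2*20) mod 37 = 3
x3 = s^2 - 2 x1 mod 37 = 3^2 - 2*9 = 28
y3 = s (x1 - x3) - y1 mod 37 = 3 * (9 - 28) - 20 = 34

2P = (28, 34)


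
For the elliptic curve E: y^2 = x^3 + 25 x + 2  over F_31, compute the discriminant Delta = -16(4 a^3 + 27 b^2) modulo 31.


4 a^3 + 27 b^2 = 4*25^3 + 27*2^2 = 62500 + 108 = 62608
Delta = -16 * (62608) = -1001728
Delta mod 31 = 6

Delta = 6 (mod 31)


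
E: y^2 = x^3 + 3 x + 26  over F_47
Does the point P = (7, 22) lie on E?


Check whether y^2 = x^3 + 3 x + 26 (mod 47) for (x, y) = (7, 22).
LHS: y^2 = 22^2 mod 47 = 14
RHS: x^3 + 3 x + 26 = 7^3 + 3*7 + 26 mod 47 = 14
LHS = RHS

Yes, on the curve


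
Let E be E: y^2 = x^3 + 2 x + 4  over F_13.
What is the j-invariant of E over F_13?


Delta = -16(4 a^3 + 27 b^2) mod 13 = 12
-1728 * (4 a)^3 = -1728 * (4*2)^3 mod 13 = 5
j = 5 * 12^(-1) mod 13 = 8

j = 8 (mod 13)


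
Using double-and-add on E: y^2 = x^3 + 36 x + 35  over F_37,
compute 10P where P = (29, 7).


k = 10 = 1010_2 (binary, LSB first: 0101)
Double-and-add from P = (29, 7):
  bit 0 = 0: acc unchanged = O
  bit 1 = 1: acc = O + (26, 26) = (26, 26)
  bit 2 = 0: acc unchanged = (26, 26)
  bit 3 = 1: acc = (26, 26) + (5, 9) = (33, 30)

10P = (33, 30)


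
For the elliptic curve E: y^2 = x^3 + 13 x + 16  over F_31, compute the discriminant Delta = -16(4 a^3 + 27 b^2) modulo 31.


4 a^3 + 27 b^2 = 4*13^3 + 27*16^2 = 8788 + 6912 = 15700
Delta = -16 * (15700) = -251200
Delta mod 31 = 24

Delta = 24 (mod 31)


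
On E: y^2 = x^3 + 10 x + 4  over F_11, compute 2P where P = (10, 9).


Doubling: s = (3 x1^2 + a) / (2 y1)
s = (3*10^2 + 10) / (2*9) mod 11 = 5
x3 = s^2 - 2 x1 mod 11 = 5^2 - 2*10 = 5
y3 = s (x1 - x3) - y1 mod 11 = 5 * (10 - 5) - 9 = 5

2P = (5, 5)


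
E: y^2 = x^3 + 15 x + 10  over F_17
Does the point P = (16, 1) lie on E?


Check whether y^2 = x^3 + 15 x + 10 (mod 17) for (x, y) = (16, 1).
LHS: y^2 = 1^2 mod 17 = 1
RHS: x^3 + 15 x + 10 = 16^3 + 15*16 + 10 mod 17 = 11
LHS != RHS

No, not on the curve


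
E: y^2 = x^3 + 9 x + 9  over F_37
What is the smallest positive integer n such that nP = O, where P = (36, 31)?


Compute successive multiples of P until we hit O:
  1P = (36, 31)
  2P = (3, 10)
  3P = (14, 20)
  4P = (15, 35)
  5P = (30, 26)
  6P = (20, 7)
  7P = (11, 25)
  8P = (18, 34)
  ... (continuing to 29P)
  29P = O

ord(P) = 29


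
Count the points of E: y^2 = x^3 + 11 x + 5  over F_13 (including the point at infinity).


For each x in F_13, count y with y^2 = x^3 + 11 x + 5 mod 13:
  x = 1: RHS = 4, y in [2, 11]  -> 2 point(s)
  x = 2: RHS = 9, y in [3, 10]  -> 2 point(s)
  x = 3: RHS = 0, y in [0]  -> 1 point(s)
  x = 4: RHS = 9, y in [3, 10]  -> 2 point(s)
  x = 5: RHS = 3, y in [4, 9]  -> 2 point(s)
  x = 6: RHS = 1, y in [1, 12]  -> 2 point(s)
  x = 7: RHS = 9, y in [3, 10]  -> 2 point(s)
  x = 9: RHS = 1, y in [1, 12]  -> 2 point(s)
  x = 10: RHS = 10, y in [6, 7]  -> 2 point(s)
  x = 11: RHS = 1, y in [1, 12]  -> 2 point(s)
Affine points: 19. Add the point at infinity: total = 20.

#E(F_13) = 20


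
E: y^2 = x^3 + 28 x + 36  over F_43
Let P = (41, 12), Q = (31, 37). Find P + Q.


P != Q, so use the chord formula.
s = (y2 - y1) / (x2 - x1) = (25) / (33) mod 43 = 19
x3 = s^2 - x1 - x2 mod 43 = 19^2 - 41 - 31 = 31
y3 = s (x1 - x3) - y1 mod 43 = 19 * (41 - 31) - 12 = 6

P + Q = (31, 6)


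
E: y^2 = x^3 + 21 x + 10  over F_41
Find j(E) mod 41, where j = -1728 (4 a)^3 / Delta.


Delta = -16(4 a^3 + 27 b^2) mod 41 = 6
-1728 * (4 a)^3 = -1728 * (4*21)^3 mod 41 = 34
j = 34 * 6^(-1) mod 41 = 33

j = 33 (mod 41)


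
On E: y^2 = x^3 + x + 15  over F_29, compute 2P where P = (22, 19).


Doubling: s = (3 x1^2 + a) / (2 y1)
s = (3*22^2 + 1) / (2*19) mod 29 = 10
x3 = s^2 - 2 x1 mod 29 = 10^2 - 2*22 = 27
y3 = s (x1 - x3) - y1 mod 29 = 10 * (22 - 27) - 19 = 18

2P = (27, 18)


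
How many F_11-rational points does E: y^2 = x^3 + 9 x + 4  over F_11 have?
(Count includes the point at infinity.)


For each x in F_11, count y with y^2 = x^3 + 9 x + 4 mod 11:
  x = 0: RHS = 4, y in [2, 9]  -> 2 point(s)
  x = 1: RHS = 3, y in [5, 6]  -> 2 point(s)
  x = 3: RHS = 3, y in [5, 6]  -> 2 point(s)
  x = 4: RHS = 5, y in [4, 7]  -> 2 point(s)
  x = 5: RHS = 9, y in [3, 8]  -> 2 point(s)
  x = 7: RHS = 3, y in [5, 6]  -> 2 point(s)
  x = 8: RHS = 5, y in [4, 7]  -> 2 point(s)
  x = 9: RHS = 0, y in [0]  -> 1 point(s)
  x = 10: RHS = 5, y in [4, 7]  -> 2 point(s)
Affine points: 17. Add the point at infinity: total = 18.

#E(F_11) = 18


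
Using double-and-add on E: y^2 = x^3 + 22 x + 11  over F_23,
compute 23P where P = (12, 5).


k = 23 = 10111_2 (binary, LSB first: 11101)
Double-and-add from P = (12, 5):
  bit 0 = 1: acc = O + (12, 5) = (12, 5)
  bit 1 = 1: acc = (12, 5) + (15, 6) = (14, 2)
  bit 2 = 1: acc = (14, 2) + (5, 19) = (7, 18)
  bit 3 = 0: acc unchanged = (7, 18)
  bit 4 = 1: acc = (7, 18) + (9, 15) = (15, 17)

23P = (15, 17)


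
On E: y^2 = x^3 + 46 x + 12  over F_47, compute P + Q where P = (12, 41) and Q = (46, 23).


P != Q, so use the chord formula.
s = (y2 - y1) / (x2 - x1) = (29) / (34) mod 47 = 5
x3 = s^2 - x1 - x2 mod 47 = 5^2 - 12 - 46 = 14
y3 = s (x1 - x3) - y1 mod 47 = 5 * (12 - 14) - 41 = 43

P + Q = (14, 43)


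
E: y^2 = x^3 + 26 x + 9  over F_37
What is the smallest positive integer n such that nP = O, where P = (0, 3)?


Compute successive multiples of P until we hit O:
  1P = (0, 3)
  2P = (27, 28)
  3P = (7, 33)
  4P = (31, 28)
  5P = (10, 14)
  6P = (16, 9)
  7P = (9, 26)
  8P = (19, 6)
  ... (continuing to 42P)
  42P = O

ord(P) = 42


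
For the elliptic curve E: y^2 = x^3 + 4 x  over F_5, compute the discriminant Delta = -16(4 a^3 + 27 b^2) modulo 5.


4 a^3 + 27 b^2 = 4*4^3 + 27*0^2 = 256 + 0 = 256
Delta = -16 * (256) = -4096
Delta mod 5 = 4

Delta = 4 (mod 5)


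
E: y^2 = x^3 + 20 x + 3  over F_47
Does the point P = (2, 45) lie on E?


Check whether y^2 = x^3 + 20 x + 3 (mod 47) for (x, y) = (2, 45).
LHS: y^2 = 45^2 mod 47 = 4
RHS: x^3 + 20 x + 3 = 2^3 + 20*2 + 3 mod 47 = 4
LHS = RHS

Yes, on the curve


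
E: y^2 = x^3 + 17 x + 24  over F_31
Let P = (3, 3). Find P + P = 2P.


Doubling: s = (3 x1^2 + a) / (2 y1)
s = (3*3^2 + 17) / (2*3) mod 31 = 28
x3 = s^2 - 2 x1 mod 31 = 28^2 - 2*3 = 3
y3 = s (x1 - x3) - y1 mod 31 = 28 * (3 - 3) - 3 = 28

2P = (3, 28)


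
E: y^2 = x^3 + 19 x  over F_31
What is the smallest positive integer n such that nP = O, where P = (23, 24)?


Compute successive multiples of P until we hit O:
  1P = (23, 24)
  2P = (1, 12)
  3P = (26, 11)
  4P = (18, 6)
  5P = (29, 4)
  6P = (28, 3)
  7P = (15, 23)
  8P = (9, 1)
  ... (continuing to 32P)
  32P = O

ord(P) = 32


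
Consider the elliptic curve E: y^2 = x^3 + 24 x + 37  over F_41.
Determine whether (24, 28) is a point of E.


Check whether y^2 = x^3 + 24 x + 37 (mod 41) for (x, y) = (24, 28).
LHS: y^2 = 28^2 mod 41 = 5
RHS: x^3 + 24 x + 37 = 24^3 + 24*24 + 37 mod 41 = 5
LHS = RHS

Yes, on the curve


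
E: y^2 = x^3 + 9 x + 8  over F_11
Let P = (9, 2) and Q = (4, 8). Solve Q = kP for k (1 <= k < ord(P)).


Enumerate multiples of P until we hit Q = (4, 8):
  1P = (9, 2)
  2P = (2, 10)
  3P = (4, 8)
Match found at i = 3.

k = 3


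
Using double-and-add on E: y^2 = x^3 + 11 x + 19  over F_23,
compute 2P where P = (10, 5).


k = 2 = 10_2 (binary, LSB first: 01)
Double-and-add from P = (10, 5):
  bit 0 = 0: acc unchanged = O
  bit 1 = 1: acc = O + (21, 14) = (21, 14)

2P = (21, 14)


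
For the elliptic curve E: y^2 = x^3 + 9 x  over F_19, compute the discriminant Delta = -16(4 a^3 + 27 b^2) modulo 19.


4 a^3 + 27 b^2 = 4*9^3 + 27*0^2 = 2916 + 0 = 2916
Delta = -16 * (2916) = -46656
Delta mod 19 = 8

Delta = 8 (mod 19)


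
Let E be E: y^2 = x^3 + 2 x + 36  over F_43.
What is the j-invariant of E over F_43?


Delta = -16(4 a^3 + 27 b^2) mod 43 = 35
-1728 * (4 a)^3 = -1728 * (4*2)^3 mod 43 = 32
j = 32 * 35^(-1) mod 43 = 39

j = 39 (mod 43)


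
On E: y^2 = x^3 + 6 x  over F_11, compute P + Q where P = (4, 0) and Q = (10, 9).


P != Q, so use the chord formula.
s = (y2 - y1) / (x2 - x1) = (9) / (6) mod 11 = 7
x3 = s^2 - x1 - x2 mod 11 = 7^2 - 4 - 10 = 2
y3 = s (x1 - x3) - y1 mod 11 = 7 * (4 - 2) - 0 = 3

P + Q = (2, 3)


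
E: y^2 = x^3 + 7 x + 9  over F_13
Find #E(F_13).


For each x in F_13, count y with y^2 = x^3 + 7 x + 9 mod 13:
  x = 0: RHS = 9, y in [3, 10]  -> 2 point(s)
  x = 1: RHS = 4, y in [2, 11]  -> 2 point(s)
  x = 4: RHS = 10, y in [6, 7]  -> 2 point(s)
  x = 5: RHS = 0, y in [0]  -> 1 point(s)
  x = 10: RHS = 0, y in [0]  -> 1 point(s)
  x = 11: RHS = 0, y in [0]  -> 1 point(s)
  x = 12: RHS = 1, y in [1, 12]  -> 2 point(s)
Affine points: 11. Add the point at infinity: total = 12.

#E(F_13) = 12


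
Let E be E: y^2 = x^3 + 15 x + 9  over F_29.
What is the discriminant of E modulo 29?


4 a^3 + 27 b^2 = 4*15^3 + 27*9^2 = 13500 + 2187 = 15687
Delta = -16 * (15687) = -250992
Delta mod 29 = 3

Delta = 3 (mod 29)


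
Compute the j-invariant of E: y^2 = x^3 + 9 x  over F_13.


Delta = -16(4 a^3 + 27 b^2) mod 13 = 1
-1728 * (4 a)^3 = -1728 * (4*9)^3 mod 13 = 12
j = 12 * 1^(-1) mod 13 = 12

j = 12 (mod 13)


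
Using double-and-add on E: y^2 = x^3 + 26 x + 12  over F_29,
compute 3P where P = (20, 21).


k = 3 = 11_2 (binary, LSB first: 11)
Double-and-add from P = (20, 21):
  bit 0 = 1: acc = O + (20, 21) = (20, 21)
  bit 1 = 1: acc = (20, 21) + (11, 18) = (11, 11)

3P = (11, 11)


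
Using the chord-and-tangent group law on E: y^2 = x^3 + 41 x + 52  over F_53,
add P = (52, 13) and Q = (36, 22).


P != Q, so use the chord formula.
s = (y2 - y1) / (x2 - x1) = (9) / (37) mod 53 = 16
x3 = s^2 - x1 - x2 mod 53 = 16^2 - 52 - 36 = 9
y3 = s (x1 - x3) - y1 mod 53 = 16 * (52 - 9) - 13 = 39

P + Q = (9, 39)


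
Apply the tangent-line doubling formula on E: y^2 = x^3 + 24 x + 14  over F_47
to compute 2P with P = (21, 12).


Doubling: s = (3 x1^2 + a) / (2 y1)
s = (3*21^2 + 24) / (2*12) mod 47 = 15
x3 = s^2 - 2 x1 mod 47 = 15^2 - 2*21 = 42
y3 = s (x1 - x3) - y1 mod 47 = 15 * (21 - 42) - 12 = 2

2P = (42, 2)


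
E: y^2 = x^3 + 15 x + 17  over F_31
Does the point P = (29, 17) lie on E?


Check whether y^2 = x^3 + 15 x + 17 (mod 31) for (x, y) = (29, 17).
LHS: y^2 = 17^2 mod 31 = 10
RHS: x^3 + 15 x + 17 = 29^3 + 15*29 + 17 mod 31 = 10
LHS = RHS

Yes, on the curve


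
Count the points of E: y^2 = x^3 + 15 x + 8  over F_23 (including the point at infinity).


For each x in F_23, count y with y^2 = x^3 + 15 x + 8 mod 23:
  x = 0: RHS = 8, y in [10, 13]  -> 2 point(s)
  x = 1: RHS = 1, y in [1, 22]  -> 2 point(s)
  x = 2: RHS = 0, y in [0]  -> 1 point(s)
  x = 5: RHS = 1, y in [1, 22]  -> 2 point(s)
  x = 10: RHS = 8, y in [10, 13]  -> 2 point(s)
  x = 11: RHS = 9, y in [3, 20]  -> 2 point(s)
  x = 13: RHS = 8, y in [10, 13]  -> 2 point(s)
  x = 14: RHS = 18, y in [8, 15]  -> 2 point(s)
  x = 17: RHS = 1, y in [1, 22]  -> 2 point(s)
  x = 21: RHS = 16, y in [4, 19]  -> 2 point(s)
Affine points: 19. Add the point at infinity: total = 20.

#E(F_23) = 20


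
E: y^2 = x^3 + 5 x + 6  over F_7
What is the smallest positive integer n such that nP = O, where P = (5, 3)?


Compute successive multiples of P until we hit O:
  1P = (5, 3)
  2P = (6, 0)
  3P = (5, 4)
  4P = O

ord(P) = 4
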